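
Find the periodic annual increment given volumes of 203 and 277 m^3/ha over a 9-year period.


PAI = (V2 - V1) / period = (277 - 203) / 9 = 74 / 9 = 8.2222 ≈ 8.22 m^3/ha/yr

8.22 m^3/ha/yr


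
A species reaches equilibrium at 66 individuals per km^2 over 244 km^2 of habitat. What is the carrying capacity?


K = 66 * 244 = 16104 individuals

16104 individuals


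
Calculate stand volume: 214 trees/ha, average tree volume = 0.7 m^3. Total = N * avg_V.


V_stand = 214 * 0.7 = 149.8 m^3/ha

149.8 m^3/ha


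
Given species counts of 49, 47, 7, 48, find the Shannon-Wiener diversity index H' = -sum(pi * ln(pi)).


Total N = 49 + 47 + 7 + 48 = 151
Per-species terms:
  p = 49/151 = 0.324503; ln(p) = -1.125460; p*ln(p) = 0.324503 * (-1.125460) = -0.365215
  p = 47/151 = 0.311258; ln(p) = -1.167133; p*ln(p) = 0.311258 * (-1.167133) = -0.363279
  p = 7/151 = 0.046358; ln(p) = -3.071361; p*ln(p) = 0.046358 * (-3.071361) = -0.142382
  p = 48/151 = 0.317881; ln(p) = -1.146078; p*ln(p) = 0.317881 * (-1.146078) = -0.364316
sum(p*ln(p)) = (-0.365215) + (-0.363279) + (-0.142382) + (-0.364316) = -1.235192
H' = -(-1.235192) = 1.235192 ≈ 1.2352

1.2352


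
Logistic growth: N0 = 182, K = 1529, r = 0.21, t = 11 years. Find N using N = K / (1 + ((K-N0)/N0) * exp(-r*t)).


(K - N0)/N0 = (1529 - 182)/182 = 1347/182 = 7.40110
r*t = 0.21 * 11 = 2.31; exp(-2.31) = 0.0992613
7.40110 * 0.0992613 = 0.734643
1 + 0.734643 = 1.73464
N = 1529 / 1.73464 = 881.451 ≈ 881

881


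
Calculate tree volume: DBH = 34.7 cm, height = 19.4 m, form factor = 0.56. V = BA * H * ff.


(D/200)^2 = (34.7/200)^2 = 0.1735^2 = 0.03010225
BA = 3.141593 * 0.03010225 = 0.0945690 m^2
V = 0.0945690 * 19.4 * 0.56 = 1.02740 ≈ 1.027 m^3

1.027 m^3


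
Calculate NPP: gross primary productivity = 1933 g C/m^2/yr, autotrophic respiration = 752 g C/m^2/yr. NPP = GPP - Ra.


NPP = GPP - Ra = 1933 - 752 = 1181 g C/m^2/yr

1181 g C/m^2/yr


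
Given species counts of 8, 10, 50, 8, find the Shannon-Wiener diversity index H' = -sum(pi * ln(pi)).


Total N = 8 + 10 + 50 + 8 = 76
Per-species terms:
  p = 8/76 = 0.105263; ln(p) = -2.251293; p*ln(p) = 0.105263 * (-2.251293) = -0.236978
  p = 10/76 = 0.131579; ln(p) = -2.028148; p*ln(p) = 0.131579 * (-2.028148) = -0.266862
  p = 50/76 = 0.657895; ln(p) = -0.418710; p*ln(p) = 0.657895 * (-0.418710) = -0.275467
  p = 8/76 = 0.105263; ln(p) = -2.251293; p*ln(p) = 0.105263 * (-2.251293) = -0.236978
sum(p*ln(p)) = (-0.236978) + (-0.266862) + (-0.275467) + (-0.236978) = -1.016285
H' = -(-1.016285) = 1.016285 ≈ 1.0163

1.0163


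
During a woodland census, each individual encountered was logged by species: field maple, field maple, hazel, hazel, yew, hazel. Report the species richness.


Total individuals logged = 6
Distinct species (count of individuals): field maple (2), hazel (3), yew (1)
Species richness = number of distinct species = 3

3


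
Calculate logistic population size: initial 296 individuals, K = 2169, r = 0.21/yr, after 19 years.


(K - N0)/N0 = (2169 - 296)/296 = 1873/296 = 6.32770
r*t = 0.21 * 19 = 3.99; exp(-3.99) = 0.0184997
6.32770 * 0.0184997 = 0.117061
1 + 0.117061 = 1.11706
N = 2169 / 1.11706 = 1941.70 ≈ 1942

1942


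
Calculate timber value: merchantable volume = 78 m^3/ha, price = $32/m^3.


Value = 78 * 32 = $2496/ha

$2496/ha


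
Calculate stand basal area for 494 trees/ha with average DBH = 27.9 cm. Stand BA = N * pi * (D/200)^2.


(D/200)^2 = (27.9/200)^2 = 0.1395^2 = 0.01946025
Individual BA = 3.141593 * 0.01946025 = 0.0611362 m^2
Stand BA = 494 * 0.0611362 = 30.2013 ≈ 30.20 m^2/ha

30.20 m^2/ha


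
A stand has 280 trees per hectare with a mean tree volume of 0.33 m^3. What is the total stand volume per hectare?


V_stand = 280 * 0.33 = 92.4 m^3/ha

92.4 m^3/ha


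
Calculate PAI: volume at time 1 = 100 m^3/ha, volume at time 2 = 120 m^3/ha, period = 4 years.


PAI = (V2 - V1) / period = (120 - 100) / 4 = 20 / 4 = 5.00 m^3/ha/yr

5.00 m^3/ha/yr


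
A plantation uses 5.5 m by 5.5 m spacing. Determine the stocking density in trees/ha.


N = 10000 / 5.5^2 = 10000 / 30.25 = 330.579 ≈ 331 trees/ha

331 trees/ha


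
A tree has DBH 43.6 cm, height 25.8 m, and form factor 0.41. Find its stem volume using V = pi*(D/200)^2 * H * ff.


(D/200)^2 = (43.6/200)^2 = 0.218^2 = 0.047524
BA = 3.141593 * 0.047524 = 0.149301 m^2
V = 0.149301 * 25.8 * 0.41 = 1.57931 ≈ 1.579 m^3

1.579 m^3


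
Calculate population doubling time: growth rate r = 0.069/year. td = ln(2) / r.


td = ln(2) / 0.069 = 0.693147 / 0.069 = 10.0456 ≈ 10.0 years

10.0 years


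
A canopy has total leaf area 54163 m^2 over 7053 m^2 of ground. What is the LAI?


LAI = 54163 / 7053 = 7.6794 ≈ 7.68

7.68


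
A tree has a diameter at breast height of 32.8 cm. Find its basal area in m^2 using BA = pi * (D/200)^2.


D/200 = 32.8/200 = 0.164 m
(D/200)^2 = 0.164^2 = 0.026896
BA = 3.141593 * 0.026896 = 0.0844963 ≈ 0.0845 m^2

0.0845 m^2


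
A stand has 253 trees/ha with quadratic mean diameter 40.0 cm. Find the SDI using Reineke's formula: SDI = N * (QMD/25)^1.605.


QMD/25 = 40.0/25 = 1.6
(1.6)^1.605 = exp(1.605 * ln(1.6)) = exp(1.605 * 0.470004) = exp(0.754356) = 2.12624
SDI = 253 * 2.12624 = 537.939 ≈ 538

538


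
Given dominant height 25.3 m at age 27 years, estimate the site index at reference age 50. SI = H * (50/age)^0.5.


50/27 = 1.85185
(1.85185)^0.5 = 1.36083
SI = 25.3 * 1.36083 = 34.4290 ≈ 34.4 m

34.4 m


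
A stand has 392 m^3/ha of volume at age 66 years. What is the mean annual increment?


MAI = 392 / 66 = 5.9394 ≈ 5.94 m^3/ha/yr

5.94 m^3/ha/yr


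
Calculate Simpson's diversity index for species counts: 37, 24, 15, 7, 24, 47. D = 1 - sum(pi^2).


Total N = 37 + 24 + 15 + 7 + 24 + 47 = 154
Per-species terms:
  p = 37/154 = 0.240260; p^2 = 0.240260^2 = 0.057725
  p = 24/154 = 0.155844; p^2 = 0.155844^2 = 0.024287
  p = 15/154 = 0.097403; p^2 = 0.097403^2 = 0.009487
  p = 7/154 = 0.045455; p^2 = 0.045455^2 = 0.002066
  p = 24/154 = 0.155844; p^2 = 0.155844^2 = 0.024287
  p = 47/154 = 0.305195; p^2 = 0.305195^2 = 0.093144
sum(p^2) = 0.057725 + 0.024287 + 0.009487 + 0.002066 + 0.024287 + 0.093144 = 0.210996
D = 1 - 0.210996 = 0.789004 ≈ 0.7890

0.7890


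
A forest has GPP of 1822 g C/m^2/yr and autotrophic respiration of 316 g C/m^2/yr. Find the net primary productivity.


NPP = GPP - Ra = 1822 - 316 = 1506 g C/m^2/yr

1506 g C/m^2/yr


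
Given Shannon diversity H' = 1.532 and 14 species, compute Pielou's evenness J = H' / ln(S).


ln(14) = 2.63906
J = H' / ln(S) = 1.532 / 2.63906 = 0.580510 ≈ 0.5805

0.5805


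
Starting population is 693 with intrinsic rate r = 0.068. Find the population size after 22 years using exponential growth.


r*t = 0.068 * 22 = 1.496
exp(1.496) = 4.46380
N = 693 * 4.46380 = 3093.41 ≈ 3093

3093


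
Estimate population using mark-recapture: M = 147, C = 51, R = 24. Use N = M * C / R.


N = M * C / R = 147 * 51 / 24 = 7497 / 24 = 312.38 ≈ 312

312 individuals


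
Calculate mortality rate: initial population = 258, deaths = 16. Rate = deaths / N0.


Mortality rate = 16 / 258 = 0.062016 ≈ 0.0620

0.0620


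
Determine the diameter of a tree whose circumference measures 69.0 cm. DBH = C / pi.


DBH = C / pi = 69.0 / 3.141593 = 21.9634 ≈ 21.96 cm

21.96 cm


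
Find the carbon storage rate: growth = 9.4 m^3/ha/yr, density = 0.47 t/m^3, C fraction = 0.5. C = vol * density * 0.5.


C = 9.4 * 0.47 * 0.5 = 2.209 ≈ 2.21 t C/ha/yr

2.21 t C/ha/yr


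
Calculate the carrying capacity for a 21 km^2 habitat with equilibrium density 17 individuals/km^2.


K = 17 * 21 = 357 individuals

357 individuals


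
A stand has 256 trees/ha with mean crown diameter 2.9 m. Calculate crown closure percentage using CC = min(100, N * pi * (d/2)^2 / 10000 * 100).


(d/2)^2 = (2.9/2)^2 = 1.45^2 = 2.1025
Crown area = 3.141593 * 2.1025 = 6.60520 m^2
N * area / 10000 * 100 = 256 * 6.60520 / 10000 * 100 = 16.9093
CC = min(100, 16.9093) = 16.9093 ≈ 16.9%

16.9%


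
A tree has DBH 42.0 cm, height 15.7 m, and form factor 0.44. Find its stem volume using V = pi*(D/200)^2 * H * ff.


(D/200)^2 = (42.0/200)^2 = 0.21^2 = 0.0441
BA = 3.141593 * 0.0441 = 0.138544 m^2
V = 0.138544 * 15.7 * 0.44 = 0.957062 ≈ 0.957 m^3

0.957 m^3


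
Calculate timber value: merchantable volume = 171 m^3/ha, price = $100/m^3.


Value = 171 * 100 = $17100/ha

$17100/ha


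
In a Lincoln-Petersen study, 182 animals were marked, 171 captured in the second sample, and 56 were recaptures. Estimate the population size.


N = M * C / R = 182 * 171 / 56 = 31122 / 56 = 555.75 ≈ 556

556 individuals


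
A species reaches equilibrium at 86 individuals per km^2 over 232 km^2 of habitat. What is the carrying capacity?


K = 86 * 232 = 19952 individuals

19952 individuals


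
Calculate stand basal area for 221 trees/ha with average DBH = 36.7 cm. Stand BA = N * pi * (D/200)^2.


(D/200)^2 = (36.7/200)^2 = 0.1835^2 = 0.03367225
Individual BA = 3.141593 * 0.03367225 = 0.105785 m^2
Stand BA = 221 * 0.105785 = 23.3785 ≈ 23.38 m^2/ha

23.38 m^2/ha


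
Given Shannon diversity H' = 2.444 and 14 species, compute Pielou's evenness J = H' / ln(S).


ln(14) = 2.63906
J = H' / ln(S) = 2.444 / 2.63906 = 0.926087 ≈ 0.9261

0.9261


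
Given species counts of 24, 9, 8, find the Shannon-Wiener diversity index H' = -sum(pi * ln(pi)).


Total N = 24 + 9 + 8 = 41
Per-species terms:
  p = 24/41 = 0.585366; ln(p) = -0.535518; p*ln(p) = 0.585366 * (-0.535518) = -0.313474
  p = 9/41 = 0.219512; ln(p) = -1.516348; p*ln(p) = 0.219512 * (-1.516348) = -0.332857
  p = 8/41 = 0.195122; ln(p) = -1.634130; p*ln(p) = 0.195122 * (-1.634130) = -0.318855
sum(p*ln(p)) = (-0.313474) + (-0.332857) + (-0.318855) = -0.965186
H' = -(-0.965186) = 0.965186 ≈ 0.9652

0.9652


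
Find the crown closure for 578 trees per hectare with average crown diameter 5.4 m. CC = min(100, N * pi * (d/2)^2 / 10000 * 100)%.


(d/2)^2 = (5.4/2)^2 = 2.7^2 = 7.29
Crown area = 3.141593 * 7.29 = 22.9022 m^2
N * area / 10000 * 100 = 578 * 22.9022 / 10000 * 100 = 132.375
CC = min(100, 132.375) = 100%

100%


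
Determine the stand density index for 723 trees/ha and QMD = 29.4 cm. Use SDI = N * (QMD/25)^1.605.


QMD/25 = 29.4/25 = 1.176
(1.176)^1.605 = exp(1.605 * ln(1.176)) = exp(1.605 * 0.162119) = exp(0.260201) = 1.29719
SDI = 723 * 1.29719 = 937.868 ≈ 938

938


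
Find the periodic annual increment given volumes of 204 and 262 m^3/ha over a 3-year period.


PAI = (V2 - V1) / period = (262 - 204) / 3 = 58 / 3 = 19.3333 ≈ 19.33 m^3/ha/yr

19.33 m^3/ha/yr


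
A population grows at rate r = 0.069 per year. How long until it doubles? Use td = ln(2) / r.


td = ln(2) / 0.069 = 0.693147 / 0.069 = 10.0456 ≈ 10.0 years

10.0 years


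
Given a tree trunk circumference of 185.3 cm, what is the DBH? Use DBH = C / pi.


DBH = C / pi = 185.3 / 3.141593 = 58.9828 ≈ 58.98 cm

58.98 cm


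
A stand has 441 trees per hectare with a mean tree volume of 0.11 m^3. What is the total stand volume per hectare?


V_stand = 441 * 0.11 = 48.51 ≈ 48.5 m^3/ha

48.5 m^3/ha


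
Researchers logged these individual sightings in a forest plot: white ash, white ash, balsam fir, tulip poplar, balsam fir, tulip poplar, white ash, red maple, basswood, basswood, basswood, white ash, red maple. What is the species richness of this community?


Total individuals logged = 13
Distinct species (count of individuals): white ash (4), balsam fir (2), tulip poplar (2), red maple (2), basswood (3)
Species richness = number of distinct species = 5

5


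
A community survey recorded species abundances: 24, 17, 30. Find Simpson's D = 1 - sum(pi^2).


Total N = 24 + 17 + 30 = 71
Per-species terms:
  p = 24/71 = 0.338028; p^2 = 0.338028^2 = 0.114263
  p = 17/71 = 0.239437; p^2 = 0.239437^2 = 0.057330
  p = 30/71 = 0.422535; p^2 = 0.422535^2 = 0.178536
sum(p^2) = 0.114263 + 0.057330 + 0.178536 = 0.350129
D = 1 - 0.350129 = 0.649871 ≈ 0.6499

0.6499


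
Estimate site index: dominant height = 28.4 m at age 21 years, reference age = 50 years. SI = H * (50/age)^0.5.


50/21 = 2.38095
(2.38095)^0.5 = 1.54303
SI = 28.4 * 1.54303 = 43.8221 ≈ 43.8 m

43.8 m


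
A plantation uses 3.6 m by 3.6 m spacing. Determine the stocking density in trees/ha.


N = 10000 / 3.6^2 = 10000 / 12.96 = 771.605 ≈ 772 trees/ha

772 trees/ha


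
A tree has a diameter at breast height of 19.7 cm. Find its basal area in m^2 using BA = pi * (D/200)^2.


D/200 = 19.7/200 = 0.0985 m
(D/200)^2 = 0.0985^2 = 0.00970225
BA = 3.141593 * 0.00970225 = 0.0304805 ≈ 0.0305 m^2

0.0305 m^2


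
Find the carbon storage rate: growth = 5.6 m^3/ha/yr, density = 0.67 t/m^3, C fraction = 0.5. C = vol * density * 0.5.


C = 5.6 * 0.67 * 0.5 = 1.876 ≈ 1.88 t C/ha/yr

1.88 t C/ha/yr


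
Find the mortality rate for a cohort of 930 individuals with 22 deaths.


Mortality rate = 22 / 930 = 0.023656 ≈ 0.0237

0.0237


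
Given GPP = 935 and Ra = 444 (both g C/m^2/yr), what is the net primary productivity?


NPP = GPP - Ra = 935 - 444 = 491 g C/m^2/yr

491 g C/m^2/yr


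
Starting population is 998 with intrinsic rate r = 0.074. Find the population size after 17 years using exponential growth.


r*t = 0.074 * 17 = 1.258
exp(1.258) = 3.51838
N = 998 * 3.51838 = 3511.34 ≈ 3511

3511


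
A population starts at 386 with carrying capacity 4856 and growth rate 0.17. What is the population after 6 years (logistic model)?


(K - N0)/N0 = (4856 - 386)/386 = 4470/386 = 11.5803
r*t = 0.17 * 6 = 1.02; exp(-1.02) = 0.360595
11.5803 * 0.360595 = 4.17580
1 + 4.17580 = 5.17580
N = 4856 / 5.17580 = 938.212 ≈ 938

938


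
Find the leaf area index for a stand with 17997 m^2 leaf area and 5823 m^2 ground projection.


LAI = 17997 / 5823 = 3.0907 ≈ 3.09

3.09


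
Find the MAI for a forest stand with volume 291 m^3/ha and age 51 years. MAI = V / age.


MAI = 291 / 51 = 5.7059 ≈ 5.71 m^3/ha/yr

5.71 m^3/ha/yr


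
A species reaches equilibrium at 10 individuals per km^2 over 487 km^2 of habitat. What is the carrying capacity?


K = 10 * 487 = 4870 individuals

4870 individuals


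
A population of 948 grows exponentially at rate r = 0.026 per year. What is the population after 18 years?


r*t = 0.026 * 18 = 0.468
exp(0.468) = 1.59680
N = 948 * 1.59680 = 1513.77 ≈ 1514

1514


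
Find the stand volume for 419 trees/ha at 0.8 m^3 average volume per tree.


V_stand = 419 * 0.8 = 335.2 m^3/ha

335.2 m^3/ha


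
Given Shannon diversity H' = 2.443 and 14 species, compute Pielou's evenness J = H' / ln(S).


ln(14) = 2.63906
J = H' / ln(S) = 2.443 / 2.63906 = 0.925708 ≈ 0.9257

0.9257


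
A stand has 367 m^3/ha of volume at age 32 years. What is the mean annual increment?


MAI = 367 / 32 = 11.4688 ≈ 11.47 m^3/ha/yr

11.47 m^3/ha/yr


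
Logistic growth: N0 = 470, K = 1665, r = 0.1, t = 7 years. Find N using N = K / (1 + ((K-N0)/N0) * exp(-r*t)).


(K - N0)/N0 = (1665 - 470)/470 = 1195/470 = 2.54255
r*t = 0.1 * 7 = 0.7; exp(-0.7) = 0.496585
2.54255 * 0.496585 = 1.26259
1 + 1.26259 = 2.26259
N = 1665 / 2.26259 = 735.882 ≈ 736

736


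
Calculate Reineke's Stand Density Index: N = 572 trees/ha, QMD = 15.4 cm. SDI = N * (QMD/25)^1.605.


QMD/25 = 15.4/25 = 0.616
(0.616)^1.605 = exp(1.605 * ln(0.616)) = exp(1.605 * (-0.484508)) = exp(-0.777635) = 0.459491
SDI = 572 * 0.459491 = 262.829 ≈ 263

263


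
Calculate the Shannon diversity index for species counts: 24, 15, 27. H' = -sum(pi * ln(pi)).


Total N = 24 + 15 + 27 = 66
Per-species terms:
  p = 24/66 = 0.363636; ln(p) = -1.011602; p*ln(p) = 0.363636 * (-1.011602) = -0.367855
  p = 15/66 = 0.227273; ln(p) = -1.481603; p*ln(p) = 0.227273 * (-1.481603) = -0.336728
  p = 27/66 = 0.409091; ln(p) = -0.893818; p*ln(p) = 0.409091 * (-0.893818) = -0.365653
sum(p*ln(p)) = (-0.367855) + (-0.336728) + (-0.365653) = -1.070236
H' = -(-1.070236) = 1.070236 ≈ 1.0702

1.0702


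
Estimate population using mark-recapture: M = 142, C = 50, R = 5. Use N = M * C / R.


N = M * C / R = 142 * 50 / 5 = 7100 / 5 = 1420

1420 individuals


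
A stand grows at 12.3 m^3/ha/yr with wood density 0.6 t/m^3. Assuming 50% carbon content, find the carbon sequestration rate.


C = 12.3 * 0.6 * 0.5 = 3.69 t C/ha/yr

3.69 t C/ha/yr


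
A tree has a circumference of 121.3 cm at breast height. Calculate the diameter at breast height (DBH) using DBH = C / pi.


DBH = C / pi = 121.3 / 3.141593 = 38.6110 ≈ 38.61 cm

38.61 cm


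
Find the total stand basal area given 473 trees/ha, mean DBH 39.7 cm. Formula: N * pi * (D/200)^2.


(D/200)^2 = (39.7/200)^2 = 0.1985^2 = 0.03940225
Individual BA = 3.141593 * 0.03940225 = 0.123786 m^2
Stand BA = 473 * 0.123786 = 58.5508 ≈ 58.55 m^2/ha

58.55 m^2/ha


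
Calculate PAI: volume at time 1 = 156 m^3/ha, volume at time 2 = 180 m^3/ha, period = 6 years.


PAI = (V2 - V1) / period = (180 - 156) / 6 = 24 / 6 = 4.00 m^3/ha/yr

4.00 m^3/ha/yr


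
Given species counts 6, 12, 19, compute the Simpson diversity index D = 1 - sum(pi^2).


Total N = 6 + 12 + 19 = 37
Per-species terms:
  p = 6/37 = 0.162162; p^2 = 0.162162^2 = 0.026297
  p = 12/37 = 0.324324; p^2 = 0.324324^2 = 0.105186
  p = 19/37 = 0.513514; p^2 = 0.513514^2 = 0.263697
sum(p^2) = 0.026297 + 0.105186 + 0.263697 = 0.395180
D = 1 - 0.395180 = 0.604820 ≈ 0.6048

0.6048


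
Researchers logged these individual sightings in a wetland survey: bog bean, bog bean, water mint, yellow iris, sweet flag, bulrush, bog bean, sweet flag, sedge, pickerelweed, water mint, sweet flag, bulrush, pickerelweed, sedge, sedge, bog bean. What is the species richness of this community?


Total individuals logged = 17
Distinct species (count of individuals): bog bean (4), water mint (2), yellow iris (1), sweet flag (3), bulrush (2), sedge (3), pickerelweed (2)
Species richness = number of distinct species = 7

7


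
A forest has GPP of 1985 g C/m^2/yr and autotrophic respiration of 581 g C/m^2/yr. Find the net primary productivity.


NPP = GPP - Ra = 1985 - 581 = 1404 g C/m^2/yr

1404 g C/m^2/yr


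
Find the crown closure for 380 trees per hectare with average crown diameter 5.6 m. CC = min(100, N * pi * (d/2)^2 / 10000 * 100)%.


(d/2)^2 = (5.6/2)^2 = 2.8^2 = 7.84
Crown area = 3.141593 * 7.84 = 24.6301 m^2
N * area / 10000 * 100 = 380 * 24.6301 / 10000 * 100 = 93.5944
CC = min(100, 93.5944) = 93.5944 ≈ 93.6%

93.6%


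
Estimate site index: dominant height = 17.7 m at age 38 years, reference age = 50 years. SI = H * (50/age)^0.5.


50/38 = 1.31579
(1.31579)^0.5 = 1.14708
SI = 17.7 * 1.14708 = 20.3033 ≈ 20.3 m

20.3 m


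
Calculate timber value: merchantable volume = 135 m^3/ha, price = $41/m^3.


Value = 135 * 41 = $5535/ha

$5535/ha


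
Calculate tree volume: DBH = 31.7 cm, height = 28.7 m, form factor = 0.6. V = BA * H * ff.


(D/200)^2 = (31.7/200)^2 = 0.1585^2 = 0.02512225
BA = 3.141593 * 0.02512225 = 0.0789239 m^2
V = 0.0789239 * 28.7 * 0.6 = 1.35907 ≈ 1.359 m^3

1.359 m^3


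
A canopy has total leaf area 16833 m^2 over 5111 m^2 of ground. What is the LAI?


LAI = 16833 / 5111 = 3.2935 ≈ 3.29

3.29


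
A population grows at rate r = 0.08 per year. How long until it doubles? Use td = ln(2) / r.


td = ln(2) / 0.08 = 0.693147 / 0.08 = 8.66434 ≈ 8.7 years

8.7 years


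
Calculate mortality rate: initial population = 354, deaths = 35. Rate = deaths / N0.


Mortality rate = 35 / 354 = 0.098870 ≈ 0.0989

0.0989


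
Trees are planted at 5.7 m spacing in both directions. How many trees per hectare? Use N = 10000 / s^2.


N = 10000 / 5.7^2 = 10000 / 32.49 = 307.787 ≈ 308 trees/ha

308 trees/ha


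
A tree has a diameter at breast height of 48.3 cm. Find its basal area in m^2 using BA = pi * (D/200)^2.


D/200 = 48.3/200 = 0.2415 m
(D/200)^2 = 0.2415^2 = 0.05832225
BA = 3.141593 * 0.05832225 = 0.183225 ≈ 0.1832 m^2

0.1832 m^2


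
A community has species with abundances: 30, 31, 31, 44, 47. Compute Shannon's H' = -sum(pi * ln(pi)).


Total N = 30 + 31 + 31 + 44 + 47 = 183
Per-species terms:
  p = 30/183 = 0.163934; ln(p) = -1.808291; p*ln(p) = 0.163934 * (-1.808291) = -0.296440
  p = 31/183 = 0.169399; ln(p) = -1.775498; p*ln(p) = 0.169399 * (-1.775498) = -0.300768
  p = 31/183 = 0.169399; ln(p) = -1.775498; p*ln(p) = 0.169399 * (-1.775498) = -0.300768
  p = 44/183 = 0.240437; ln(p) = -1.425297; p*ln(p) = 0.240437 * (-1.425297) = -0.342694
  p = 47/183 = 0.256831; ln(p) = -1.359337; p*ln(p) = 0.256831 * (-1.359337) = -0.349120
sum(p*ln(p)) = (-0.296440) + (-0.300768) + (-0.300768) + (-0.342694) + (-0.349120) = -1.589790
H' = -(-1.589790) = 1.589790 ≈ 1.5898

1.5898


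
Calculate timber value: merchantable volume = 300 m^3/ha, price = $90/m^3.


Value = 300 * 90 = $27000/ha

$27000/ha


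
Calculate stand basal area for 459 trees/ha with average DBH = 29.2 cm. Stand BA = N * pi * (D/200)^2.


(D/200)^2 = (29.2/200)^2 = 0.146^2 = 0.021316
Individual BA = 3.141593 * 0.021316 = 0.0669662 m^2
Stand BA = 459 * 0.0669662 = 30.7375 ≈ 30.74 m^2/ha

30.74 m^2/ha


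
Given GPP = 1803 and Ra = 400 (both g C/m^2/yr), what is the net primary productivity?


NPP = GPP - Ra = 1803 - 400 = 1403 g C/m^2/yr

1403 g C/m^2/yr


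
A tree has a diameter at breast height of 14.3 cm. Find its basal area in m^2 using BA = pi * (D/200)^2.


D/200 = 14.3/200 = 0.0715 m
(D/200)^2 = 0.0715^2 = 0.00511225
BA = 3.141593 * 0.00511225 = 0.0160606 ≈ 0.0161 m^2

0.0161 m^2


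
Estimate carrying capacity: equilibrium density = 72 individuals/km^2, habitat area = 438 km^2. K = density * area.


K = 72 * 438 = 31536 individuals

31536 individuals


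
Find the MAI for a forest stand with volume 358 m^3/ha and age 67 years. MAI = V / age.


MAI = 358 / 67 = 5.3433 ≈ 5.34 m^3/ha/yr

5.34 m^3/ha/yr


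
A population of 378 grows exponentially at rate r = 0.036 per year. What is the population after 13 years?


r*t = 0.036 * 13 = 0.468
exp(0.468) = 1.59680
N = 378 * 1.59680 = 603.590 ≈ 604

604


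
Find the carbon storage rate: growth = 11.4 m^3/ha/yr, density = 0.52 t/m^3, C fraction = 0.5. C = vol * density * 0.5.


C = 11.4 * 0.52 * 0.5 = 2.964 ≈ 2.96 t C/ha/yr

2.96 t C/ha/yr


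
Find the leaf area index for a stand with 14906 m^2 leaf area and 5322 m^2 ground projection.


LAI = 14906 / 5322 = 2.8008 ≈ 2.80

2.80


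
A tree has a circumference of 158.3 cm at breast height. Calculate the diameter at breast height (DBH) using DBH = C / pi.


DBH = C / pi = 158.3 / 3.141593 = 50.3884 ≈ 50.39 cm

50.39 cm


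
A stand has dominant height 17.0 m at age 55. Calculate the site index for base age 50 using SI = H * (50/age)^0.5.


50/55 = 0.909091
(0.909091)^0.5 = 0.953463
SI = 17.0 * 0.953463 = 16.2089 ≈ 16.2 m

16.2 m


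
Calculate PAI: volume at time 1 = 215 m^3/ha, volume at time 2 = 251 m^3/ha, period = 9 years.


PAI = (V2 - V1) / period = (251 - 215) / 9 = 36 / 9 = 4.00 m^3/ha/yr

4.00 m^3/ha/yr


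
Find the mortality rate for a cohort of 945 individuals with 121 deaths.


Mortality rate = 121 / 945 = 0.128042 ≈ 0.1280

0.1280


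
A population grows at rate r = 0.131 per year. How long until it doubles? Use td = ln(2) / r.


td = ln(2) / 0.131 = 0.693147 / 0.131 = 5.29120 ≈ 5.3 years

5.3 years


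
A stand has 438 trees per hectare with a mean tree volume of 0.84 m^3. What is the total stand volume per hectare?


V_stand = 438 * 0.84 = 367.92 ≈ 367.9 m^3/ha

367.9 m^3/ha


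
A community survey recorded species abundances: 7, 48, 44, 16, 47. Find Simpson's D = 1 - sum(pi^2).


Total N = 7 + 48 + 44 + 16 + 47 = 162
Per-species terms:
  p = 7/162 = 0.043210; p^2 = 0.043210^2 = 0.001867
  p = 48/162 = 0.296296; p^2 = 0.296296^2 = 0.087791
  p = 44/162 = 0.271605; p^2 = 0.271605^2 = 0.073769
  p = 16/162 = 0.098765; p^2 = 0.098765^2 = 0.009755
  p = 47/162 = 0.290123; p^2 = 0.290123^2 = 0.084171
sum(p^2) = 0.001867 + 0.087791 + 0.073769 + 0.009755 + 0.084171 = 0.257353
D = 1 - 0.257353 = 0.742647 ≈ 0.7426

0.7426


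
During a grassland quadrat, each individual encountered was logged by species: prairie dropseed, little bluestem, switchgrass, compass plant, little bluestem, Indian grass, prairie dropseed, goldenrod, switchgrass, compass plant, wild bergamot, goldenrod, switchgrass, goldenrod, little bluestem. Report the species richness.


Total individuals logged = 15
Distinct species (count of individuals): prairie dropseed (2), little bluestem (3), switchgrass (3), compass plant (2), Indian grass (1), goldenrod (3), wild bergamot (1)
Species richness = number of distinct species = 7

7


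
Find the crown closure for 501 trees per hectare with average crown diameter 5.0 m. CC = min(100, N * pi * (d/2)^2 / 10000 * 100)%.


(d/2)^2 = (5.0/2)^2 = 2.5^2 = 6.25
Crown area = 3.141593 * 6.25 = 19.6350 m^2
N * area / 10000 * 100 = 501 * 19.6350 / 10000 * 100 = 98.3714
CC = min(100, 98.3714) = 98.3714 ≈ 98.4%

98.4%


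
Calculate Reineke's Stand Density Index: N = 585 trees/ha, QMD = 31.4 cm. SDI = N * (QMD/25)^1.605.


QMD/25 = 31.4/25 = 1.256
(1.256)^1.605 = exp(1.605 * ln(1.256)) = exp(1.605 * 0.227932) = exp(0.365831) = 1.44171
SDI = 585 * 1.44171 = 843.400 ≈ 843

843


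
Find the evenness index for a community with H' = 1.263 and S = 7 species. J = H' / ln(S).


ln(7) = 1.94591
J = H' / ln(S) = 1.263 / 1.94591 = 0.649054 ≈ 0.6491

0.6491


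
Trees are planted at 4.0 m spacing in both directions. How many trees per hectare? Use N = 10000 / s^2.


N = 10000 / 4.0^2 = 10000 / 16 = 625.000 ≈ 625 trees/ha

625 trees/ha


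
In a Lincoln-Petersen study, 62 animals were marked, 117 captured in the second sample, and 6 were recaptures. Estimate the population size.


N = M * C / R = 62 * 117 / 6 = 7254 / 6 = 1209

1209 individuals


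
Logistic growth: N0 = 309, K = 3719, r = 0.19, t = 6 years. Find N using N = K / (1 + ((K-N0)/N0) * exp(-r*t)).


(K - N0)/N0 = (3719 - 309)/309 = 3410/309 = 11.0356
r*t = 0.19 * 6 = 1.14; exp(-1.14) = 0.319819
11.0356 * 0.319819 = 3.52939
1 + 3.52939 = 4.52939
N = 3719 / 4.52939 = 821.082 ≈ 821

821


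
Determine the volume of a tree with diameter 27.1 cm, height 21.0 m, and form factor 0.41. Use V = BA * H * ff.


(D/200)^2 = (27.1/200)^2 = 0.1355^2 = 0.01836025
BA = 3.141593 * 0.01836025 = 0.0576804 m^2
V = 0.0576804 * 21.0 * 0.41 = 0.496628 ≈ 0.497 m^3

0.497 m^3


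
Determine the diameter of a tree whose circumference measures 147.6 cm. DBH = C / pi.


DBH = C / pi = 147.6 / 3.141593 = 46.9825 ≈ 46.98 cm

46.98 cm


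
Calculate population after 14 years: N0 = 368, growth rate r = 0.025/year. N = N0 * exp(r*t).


r*t = 0.025 * 14 = 0.35
exp(0.35) = 1.41907
N = 368 * 1.41907 = 522.218 ≈ 522

522


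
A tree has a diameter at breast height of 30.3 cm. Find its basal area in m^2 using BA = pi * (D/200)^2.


D/200 = 30.3/200 = 0.1515 m
(D/200)^2 = 0.1515^2 = 0.02295225
BA = 3.141593 * 0.02295225 = 0.0721066 ≈ 0.0721 m^2

0.0721 m^2


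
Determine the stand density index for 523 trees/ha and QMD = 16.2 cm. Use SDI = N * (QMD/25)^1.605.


QMD/25 = 16.2/25 = 0.648
(0.648)^1.605 = exp(1.605 * ln(0.648)) = exp(1.605 * (-0.433865)) = exp(-0.696353) = 0.498400
SDI = 523 * 0.498400 = 260.663 ≈ 261

261


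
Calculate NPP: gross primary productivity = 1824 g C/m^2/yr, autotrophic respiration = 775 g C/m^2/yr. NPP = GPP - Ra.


NPP = GPP - Ra = 1824 - 775 = 1049 g C/m^2/yr

1049 g C/m^2/yr


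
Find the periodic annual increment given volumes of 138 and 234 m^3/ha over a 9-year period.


PAI = (V2 - V1) / period = (234 - 138) / 9 = 96 / 9 = 10.6667 ≈ 10.67 m^3/ha/yr

10.67 m^3/ha/yr


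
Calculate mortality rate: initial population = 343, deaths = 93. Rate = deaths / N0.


Mortality rate = 93 / 343 = 0.271137 ≈ 0.2711

0.2711


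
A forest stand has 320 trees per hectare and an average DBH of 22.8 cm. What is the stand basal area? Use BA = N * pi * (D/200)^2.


(D/200)^2 = (22.8/200)^2 = 0.114^2 = 0.012996
Individual BA = 3.141593 * 0.012996 = 0.0408281 m^2
Stand BA = 320 * 0.0408281 = 13.0650 ≈ 13.07 m^2/ha

13.07 m^2/ha


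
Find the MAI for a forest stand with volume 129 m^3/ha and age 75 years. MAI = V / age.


MAI = 129 / 75 = 1.72 m^3/ha/yr

1.72 m^3/ha/yr


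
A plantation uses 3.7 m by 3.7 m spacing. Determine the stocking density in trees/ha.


N = 10000 / 3.7^2 = 10000 / 13.69 = 730.460 ≈ 730 trees/ha

730 trees/ha


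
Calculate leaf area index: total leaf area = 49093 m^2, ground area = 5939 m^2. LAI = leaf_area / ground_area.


LAI = 49093 / 5939 = 8.2662 ≈ 8.27

8.27


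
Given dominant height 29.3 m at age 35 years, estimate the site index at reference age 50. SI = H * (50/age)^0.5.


50/35 = 1.42857
(1.42857)^0.5 = 1.19523
SI = 29.3 * 1.19523 = 35.0202 ≈ 35.0 m

35.0 m


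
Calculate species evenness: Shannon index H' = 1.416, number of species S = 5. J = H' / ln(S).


ln(5) = 1.60944
J = H' / ln(S) = 1.416 / 1.60944 = 0.879809 ≈ 0.8798

0.8798


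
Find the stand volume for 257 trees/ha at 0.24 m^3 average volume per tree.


V_stand = 257 * 0.24 = 61.68 ≈ 61.7 m^3/ha

61.7 m^3/ha


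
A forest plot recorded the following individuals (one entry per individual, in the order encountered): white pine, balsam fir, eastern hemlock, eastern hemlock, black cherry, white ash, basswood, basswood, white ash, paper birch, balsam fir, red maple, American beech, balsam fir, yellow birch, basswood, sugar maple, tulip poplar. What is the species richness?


Total individuals logged = 18
Distinct species (count of individuals): white pine (1), balsam fir (3), eastern hemlock (2), black cherry (1), white ash (2), basswood (3), paper birch (1), red maple (1), American beech (1), yellow birch (1), sugar maple (1), tulip poplar (1)
Species richness = number of distinct species = 12

12


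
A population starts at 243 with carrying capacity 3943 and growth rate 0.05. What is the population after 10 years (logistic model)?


(K - N0)/N0 = (3943 - 243)/243 = 3700/243 = 15.2263
r*t = 0.05 * 10 = 0.5; exp(-0.5) = 0.606531
15.2263 * 0.606531 = 9.23522
1 + 9.23522 = 10.2352
N = 3943 / 10.2352 = 385.239 ≈ 385

385


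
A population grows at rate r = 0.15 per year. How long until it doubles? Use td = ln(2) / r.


td = ln(2) / 0.15 = 0.693147 / 0.15 = 4.62098 ≈ 4.6 years

4.6 years


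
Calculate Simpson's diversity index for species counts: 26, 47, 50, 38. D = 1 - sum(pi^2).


Total N = 26 + 47 + 50 + 38 = 161
Per-species terms:
  p = 26/161 = 0.161491; p^2 = 0.161491^2 = 0.026079
  p = 47/161 = 0.291925; p^2 = 0.291925^2 = 0.085220
  p = 50/161 = 0.310559; p^2 = 0.310559^2 = 0.096447
  p = 38/161 = 0.236025; p^2 = 0.236025^2 = 0.055708
sum(p^2) = 0.026079 + 0.085220 + 0.096447 + 0.055708 = 0.263454
D = 1 - 0.263454 = 0.736546 ≈ 0.7365

0.7365


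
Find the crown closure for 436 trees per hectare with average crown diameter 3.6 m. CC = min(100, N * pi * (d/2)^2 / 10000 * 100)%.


(d/2)^2 = (3.6/2)^2 = 1.8^2 = 3.24
Crown area = 3.141593 * 3.24 = 10.1788 m^2
N * area / 10000 * 100 = 436 * 10.1788 / 10000 * 100 = 44.3796
CC = min(100, 44.3796) = 44.3796 ≈ 44.4%

44.4%


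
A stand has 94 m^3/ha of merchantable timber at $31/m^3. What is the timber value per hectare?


Value = 94 * 31 = $2914/ha

$2914/ha


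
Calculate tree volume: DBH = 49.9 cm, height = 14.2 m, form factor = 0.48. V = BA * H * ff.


(D/200)^2 = (49.9/200)^2 = 0.2495^2 = 0.06225025
BA = 3.141593 * 0.06225025 = 0.195565 m^2
V = 0.195565 * 14.2 * 0.48 = 1.33297 ≈ 1.333 m^3

1.333 m^3


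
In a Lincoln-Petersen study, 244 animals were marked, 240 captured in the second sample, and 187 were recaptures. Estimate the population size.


N = M * C / R = 244 * 240 / 187 = 58560 / 187 = 313.16 ≈ 313

313 individuals


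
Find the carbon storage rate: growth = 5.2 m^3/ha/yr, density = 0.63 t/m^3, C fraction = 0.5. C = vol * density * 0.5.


C = 5.2 * 0.63 * 0.5 = 1.638 ≈ 1.64 t C/ha/yr

1.64 t C/ha/yr


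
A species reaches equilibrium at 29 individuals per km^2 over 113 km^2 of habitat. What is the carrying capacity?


K = 29 * 113 = 3277 individuals

3277 individuals


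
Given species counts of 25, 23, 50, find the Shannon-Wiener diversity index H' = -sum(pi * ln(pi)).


Total N = 25 + 23 + 50 = 98
Per-species terms:
  p = 25/98 = 0.255102; ln(p) = -1.366092; p*ln(p) = 0.255102 * (-1.366092) = -0.348493
  p = 23/98 = 0.234694; ln(p) = -1.449473; p*ln(p) = 0.234694 * (-1.449473) = -0.340183
  p = 50/98 = 0.510204; ln(p) = -0.672945; p*ln(p) = 0.510204 * (-0.672945) = -0.343339
sum(p*ln(p)) = (-0.348493) + (-0.340183) + (-0.343339) = -1.032015
H' = -(-1.032015) = 1.032015 ≈ 1.0320

1.0320


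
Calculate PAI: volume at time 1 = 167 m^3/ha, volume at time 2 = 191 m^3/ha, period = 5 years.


PAI = (V2 - V1) / period = (191 - 167) / 5 = 24 / 5 = 4.80 m^3/ha/yr

4.80 m^3/ha/yr


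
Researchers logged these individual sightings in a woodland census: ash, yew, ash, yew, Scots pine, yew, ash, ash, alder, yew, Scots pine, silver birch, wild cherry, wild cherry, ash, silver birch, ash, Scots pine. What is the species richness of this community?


Total individuals logged = 18
Distinct species (count of individuals): ash (6), yew (4), Scots pine (3), alder (1), silver birch (2), wild cherry (2)
Species richness = number of distinct species = 6

6


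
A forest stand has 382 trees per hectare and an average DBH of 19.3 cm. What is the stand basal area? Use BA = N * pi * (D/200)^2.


(D/200)^2 = (19.3/200)^2 = 0.0965^2 = 0.00931225
Individual BA = 3.141593 * 0.00931225 = 0.0292553 m^2
Stand BA = 382 * 0.0292553 = 11.1755 ≈ 11.18 m^2/ha

11.18 m^2/ha


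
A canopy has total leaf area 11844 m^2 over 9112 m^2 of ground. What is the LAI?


LAI = 11844 / 9112 = 1.2998 ≈ 1.30

1.30


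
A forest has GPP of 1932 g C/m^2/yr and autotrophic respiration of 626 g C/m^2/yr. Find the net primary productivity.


NPP = GPP - Ra = 1932 - 626 = 1306 g C/m^2/yr

1306 g C/m^2/yr


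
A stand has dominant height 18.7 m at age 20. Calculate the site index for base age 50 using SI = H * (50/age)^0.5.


50/20 = 2.50000
(2.50000)^0.5 = 1.58114
SI = 18.7 * 1.58114 = 29.5673 ≈ 29.6 m

29.6 m


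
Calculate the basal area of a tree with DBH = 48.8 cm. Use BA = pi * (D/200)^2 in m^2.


D/200 = 48.8/200 = 0.244 m
(D/200)^2 = 0.244^2 = 0.059536
BA = 3.141593 * 0.059536 = 0.187038 ≈ 0.1870 m^2

0.1870 m^2


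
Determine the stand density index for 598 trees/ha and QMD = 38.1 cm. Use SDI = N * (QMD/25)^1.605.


QMD/25 = 38.1/25 = 1.524
(1.524)^1.605 = exp(1.605 * ln(1.524)) = exp(1.605 * 0.421338) = exp(0.676247) = 1.96648
SDI = 598 * 1.96648 = 1175.96 ≈ 1176

1176


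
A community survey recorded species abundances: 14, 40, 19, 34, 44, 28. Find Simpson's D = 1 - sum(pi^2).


Total N = 14 + 40 + 19 + 34 + 44 + 28 = 179
Per-species terms:
  p = 14/179 = 0.078212; p^2 = 0.078212^2 = 0.006117
  p = 40/179 = 0.223464; p^2 = 0.223464^2 = 0.049936
  p = 19/179 = 0.106145; p^2 = 0.106145^2 = 0.011267
  p = 34/179 = 0.189944; p^2 = 0.189944^2 = 0.036079
  p = 44/179 = 0.245810; p^2 = 0.245810^2 = 0.060423
  p = 28/179 = 0.156425; p^2 = 0.156425^2 = 0.024469
sum(p^2) = 0.006117 + 0.049936 + 0.011267 + 0.036079 + 0.060423 + 0.024469 = 0.188291
D = 1 - 0.188291 = 0.811709 ≈ 0.8117

0.8117


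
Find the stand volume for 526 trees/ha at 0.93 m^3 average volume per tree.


V_stand = 526 * 0.93 = 489.18 ≈ 489.2 m^3/ha

489.2 m^3/ha


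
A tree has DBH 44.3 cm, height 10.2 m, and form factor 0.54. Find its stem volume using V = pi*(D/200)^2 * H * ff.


(D/200)^2 = (44.3/200)^2 = 0.2215^2 = 0.04906225
BA = 3.141593 * 0.04906225 = 0.154134 m^2
V = 0.154134 * 10.2 * 0.54 = 0.848970 ≈ 0.849 m^3

0.849 m^3


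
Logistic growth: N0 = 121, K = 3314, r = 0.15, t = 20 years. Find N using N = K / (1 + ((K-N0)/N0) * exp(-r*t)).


(K - N0)/N0 = (3314 - 121)/121 = 3193/121 = 26.3884
r*t = 0.15 * 20 = 3; exp(-3) = 0.0497871
26.3884 * 0.0497871 = 1.31380
1 + 1.31380 = 2.31380
N = 3314 / 2.31380 = 1432.28 ≈ 1432

1432


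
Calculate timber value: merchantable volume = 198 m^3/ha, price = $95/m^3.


Value = 198 * 95 = $18810/ha

$18810/ha


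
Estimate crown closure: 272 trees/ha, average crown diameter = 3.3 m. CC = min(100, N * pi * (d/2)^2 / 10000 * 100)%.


(d/2)^2 = (3.3/2)^2 = 1.65^2 = 2.7225
Crown area = 3.141593 * 2.7225 = 8.55299 m^2
N * area / 10000 * 100 = 272 * 8.55299 / 10000 * 100 = 23.2641
CC = min(100, 23.2641) = 23.2641 ≈ 23.3%

23.3%


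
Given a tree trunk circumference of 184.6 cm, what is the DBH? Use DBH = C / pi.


DBH = C / pi = 184.6 / 3.141593 = 58.7600 ≈ 58.76 cm

58.76 cm


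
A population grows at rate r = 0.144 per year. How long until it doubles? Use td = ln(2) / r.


td = ln(2) / 0.144 = 0.693147 / 0.144 = 4.81352 ≈ 4.8 years

4.8 years


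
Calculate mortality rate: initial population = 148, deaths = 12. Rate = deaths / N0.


Mortality rate = 12 / 148 = 0.081081 ≈ 0.0811

0.0811


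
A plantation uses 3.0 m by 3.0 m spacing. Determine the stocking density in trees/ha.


N = 10000 / 3.0^2 = 10000 / 9 = 1111.11 ≈ 1111 trees/ha

1111 trees/ha


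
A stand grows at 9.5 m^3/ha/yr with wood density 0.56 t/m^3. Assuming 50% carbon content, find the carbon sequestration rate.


C = 9.5 * 0.56 * 0.5 = 2.66 t C/ha/yr

2.66 t C/ha/yr


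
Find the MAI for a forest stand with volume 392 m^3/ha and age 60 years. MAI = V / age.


MAI = 392 / 60 = 6.5333 ≈ 6.53 m^3/ha/yr

6.53 m^3/ha/yr


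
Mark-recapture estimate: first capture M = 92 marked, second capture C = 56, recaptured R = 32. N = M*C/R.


N = M * C / R = 92 * 56 / 32 = 5152 / 32 = 161

161 individuals


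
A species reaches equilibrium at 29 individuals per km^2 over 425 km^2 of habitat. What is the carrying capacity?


K = 29 * 425 = 12325 individuals

12325 individuals


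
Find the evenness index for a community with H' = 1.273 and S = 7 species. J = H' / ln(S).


ln(7) = 1.94591
J = H' / ln(S) = 1.273 / 1.94591 = 0.654193 ≈ 0.6542

0.6542


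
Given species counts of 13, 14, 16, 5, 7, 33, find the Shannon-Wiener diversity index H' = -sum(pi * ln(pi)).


Total N = 13 + 14 + 16 + 5 + 7 + 33 = 88
Per-species terms:
  p = 13/88 = 0.147727; ln(p) = -1.912389; p*ln(p) = 0.147727 * (-1.912389) = -0.282511
  p = 14/88 = 0.159091; ln(p) = -1.838279; p*ln(p) = 0.159091 * (-1.838279) = -0.292454
  p = 16/88 = 0.181818; ln(p) = -1.704749; p*ln(p) = 0.181818 * (-1.704749) = -0.309954
  p = 5/88 = 0.056818; ln(p) = -2.867902; p*ln(p) = 0.056818 * (-2.867902) = -0.162948
  p = 7/88 = 0.079545; ln(p) = -2.531432; p*ln(p) = 0.079545 * (-2.531432) = -0.201363
  p = 33/88 = 0.375000; ln(p) = -0.980829; p*ln(p) = 0.375000 * (-0.980829) = -0.367811
sum(p*ln(p)) = (-0.282511) + (-0.292454) + (-0.309954) + (-0.162948) + (-0.201363) + (-0.367811) = -1.617041
H' = -(-1.617041) = 1.617041 ≈ 1.6170

1.6170


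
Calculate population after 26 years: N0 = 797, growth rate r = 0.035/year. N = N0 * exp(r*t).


r*t = 0.035 * 26 = 0.91
exp(0.91) = 2.48432
N = 797 * 2.48432 = 1980.00 ≈ 1980

1980


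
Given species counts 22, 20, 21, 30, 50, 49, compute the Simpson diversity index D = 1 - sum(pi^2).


Total N = 22 + 20 + 21 + 30 + 50 + 49 = 192
Per-species terms:
  p = 22/192 = 0.114583; p^2 = 0.114583^2 = 0.013129
  p = 20/192 = 0.104167; p^2 = 0.104167^2 = 0.010851
  p = 21/192 = 0.109375; p^2 = 0.109375^2 = 0.011963
  p = 30/192 = 0.156250; p^2 = 0.156250^2 = 0.024414
  p = 50/192 = 0.260417; p^2 = 0.260417^2 = 0.067817
  p = 49/192 = 0.255208; p^2 = 0.255208^2 = 0.065131
sum(p^2) = 0.013129 + 0.010851 + 0.011963 + 0.024414 + 0.067817 + 0.065131 = 0.193305
D = 1 - 0.193305 = 0.806695 ≈ 0.8067

0.8067
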